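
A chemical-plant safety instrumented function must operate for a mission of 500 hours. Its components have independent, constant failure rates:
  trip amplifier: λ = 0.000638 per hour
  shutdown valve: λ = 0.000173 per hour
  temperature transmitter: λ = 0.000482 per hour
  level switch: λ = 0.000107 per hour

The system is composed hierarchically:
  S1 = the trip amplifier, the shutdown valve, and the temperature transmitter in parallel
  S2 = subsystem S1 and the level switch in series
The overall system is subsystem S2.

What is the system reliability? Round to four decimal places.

R(trip amplifier) = exp(−0.000638 × 500) = 0.726876
R(shutdown valve) = exp(−0.000173 × 500) = 0.917136
R(temperature transmitter) = exp(−0.000482 × 500) = 0.785842
R(level switch) = exp(−0.000107 × 500) = 0.947906
Parallel (trip amplifier, shutdown valve, and temperature transmitter): 1 − (1 − 0.726876)(1 − 0.917136)(1 − 0.785842) = 0.995153
Series ([0.995153] and level switch): 0.995153 × 0.947906 = 0.9433

0.9433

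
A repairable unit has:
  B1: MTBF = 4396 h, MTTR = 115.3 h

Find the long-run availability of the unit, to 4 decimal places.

A(B1) = MTBF/(MTBF+MTTR) = 4396/(4396+115.3) = 0.9744

0.9744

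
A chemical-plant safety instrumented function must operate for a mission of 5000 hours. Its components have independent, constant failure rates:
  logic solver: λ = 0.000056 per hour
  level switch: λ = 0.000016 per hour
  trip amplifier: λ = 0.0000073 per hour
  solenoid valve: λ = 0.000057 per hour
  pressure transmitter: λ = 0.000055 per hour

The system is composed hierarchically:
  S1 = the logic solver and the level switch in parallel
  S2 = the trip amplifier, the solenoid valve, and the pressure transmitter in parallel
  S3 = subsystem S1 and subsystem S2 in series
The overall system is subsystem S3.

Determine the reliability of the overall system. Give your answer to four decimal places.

R(logic solver) = exp(−0.000056 × 5000) = 0.755784
R(level switch) = exp(−0.000016 × 5000) = 0.923116
R(trip amplifier) = exp(−0.0000073 × 5000) = 0.964158
R(solenoid valve) = exp(−0.000057 × 5000) = 0.752014
R(pressure transmitter) = exp(−0.000055 × 5000) = 0.759572
Parallel (logic solver and level switch): 1 − (1 − 0.755784)(1 − 0.923116) = 0.981224
Parallel (trip amplifier, solenoid valve, and pressure transmitter): 1 − (1 − 0.964158)(1 − 0.752014)(1 − 0.759572) = 0.997863
Series ([0.981224] and [0.997863]): 0.981224 × 0.997863 = 0.9791

0.9791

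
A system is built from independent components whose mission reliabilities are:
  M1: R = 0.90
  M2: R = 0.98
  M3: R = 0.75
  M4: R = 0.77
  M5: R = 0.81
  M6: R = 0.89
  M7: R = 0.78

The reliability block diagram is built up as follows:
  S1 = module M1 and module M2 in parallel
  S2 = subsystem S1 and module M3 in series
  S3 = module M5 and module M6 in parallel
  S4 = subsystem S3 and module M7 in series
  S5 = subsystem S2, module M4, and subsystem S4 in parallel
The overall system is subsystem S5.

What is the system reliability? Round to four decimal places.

Parallel (M1 and M2): 1 − (1 − 0.900000)(1 − 0.980000) = 0.998000
Series ([0.998000] and M3): 0.998000 × 0.750000 = 0.748500
Parallel (M5 and M6): 1 − (1 − 0.810000)(1 − 0.890000) = 0.979100
Series ([0.979100] and M7): 0.979100 × 0.780000 = 0.763698
Parallel ([0.748500], M4, and [0.763698]): 1 − (1 − 0.748500)(1 − 0.770000)(1 − 0.763698) = 0.9863

0.9863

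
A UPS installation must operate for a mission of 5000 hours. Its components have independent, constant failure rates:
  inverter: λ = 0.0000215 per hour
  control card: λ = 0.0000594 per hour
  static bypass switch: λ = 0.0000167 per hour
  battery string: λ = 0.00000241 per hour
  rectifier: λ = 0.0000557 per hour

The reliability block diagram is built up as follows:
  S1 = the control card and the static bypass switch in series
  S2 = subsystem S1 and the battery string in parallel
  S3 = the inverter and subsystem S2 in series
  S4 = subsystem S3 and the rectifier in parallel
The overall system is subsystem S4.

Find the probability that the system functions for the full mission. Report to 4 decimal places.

0.9744

R(inverter) = exp(−0.0000215 × 5000) = 0.898077
R(control card) = exp(−0.0000594 × 5000) = 0.743044
R(static bypass switch) = exp(−0.0000167 × 5000) = 0.919891
R(battery string) = exp(−0.00000241 × 5000) = 0.988022
R(rectifier) = exp(−0.0000557 × 5000) = 0.756918
Series (control card and static bypass switch): 0.743044 × 0.919891 = 0.683519
Parallel ([0.683519] and battery string): 1 − (1 − 0.683519)(1 − 0.988022) = 0.996209
Series (inverter and [0.996209]): 0.898077 × 0.996209 = 0.894672
Parallel ([0.894672] and rectifier): 1 − (1 − 0.894672)(1 − 0.756918) = 0.9744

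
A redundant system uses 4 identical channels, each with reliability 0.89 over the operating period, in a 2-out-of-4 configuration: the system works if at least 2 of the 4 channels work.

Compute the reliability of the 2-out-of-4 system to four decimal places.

R = Σ_{i=2}^{4} C(4,i) p^i (1−p)^{4−i} with p = 0.89
C(4,2)·0.89^2·0.11^2 = 0.057506
C(4,3)·0.89^3·0.11^1 = 0.310186
C(4,4)·0.89^4·0.11^0 = 0.627422
Sum = 0.9951

0.9951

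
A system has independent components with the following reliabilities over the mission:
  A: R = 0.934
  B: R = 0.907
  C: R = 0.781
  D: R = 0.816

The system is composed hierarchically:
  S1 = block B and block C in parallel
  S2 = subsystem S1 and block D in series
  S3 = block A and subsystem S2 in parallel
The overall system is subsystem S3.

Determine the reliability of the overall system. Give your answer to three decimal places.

Parallel (B and C): 1 − (1 − 0.90700)(1 − 0.78100) = 0.97963
Series ([0.97963] and D): 0.97963 × 0.81600 = 0.79938
Parallel (A and [0.79938]): 1 − (1 − 0.93400)(1 − 0.79938) = 0.987

0.987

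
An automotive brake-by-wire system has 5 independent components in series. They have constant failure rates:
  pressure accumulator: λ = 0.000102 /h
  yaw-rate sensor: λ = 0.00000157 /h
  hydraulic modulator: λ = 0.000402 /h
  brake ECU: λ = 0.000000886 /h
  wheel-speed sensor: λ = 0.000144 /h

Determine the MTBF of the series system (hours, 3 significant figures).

Series of exponential components: λ_sys = Σ λ_i
λ_sys = 0.000102 + 0.00000157 + 0.000402 + 0.000000886 + 0.000144 = 6.5046e-04 /h
MTBF = 1 / λ_sys = 1540 h

1540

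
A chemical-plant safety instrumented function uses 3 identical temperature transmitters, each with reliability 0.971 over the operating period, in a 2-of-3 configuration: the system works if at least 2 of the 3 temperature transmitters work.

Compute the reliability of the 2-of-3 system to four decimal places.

R = Σ_{i=2}^{3} C(3,i) p^i (1−p)^{3−i} with p = 0.971
C(3,2)·0.971^2·0.029^1 = 0.082027
C(3,3)·0.971^3·0.029^0 = 0.915499
Sum = 0.9975

0.9975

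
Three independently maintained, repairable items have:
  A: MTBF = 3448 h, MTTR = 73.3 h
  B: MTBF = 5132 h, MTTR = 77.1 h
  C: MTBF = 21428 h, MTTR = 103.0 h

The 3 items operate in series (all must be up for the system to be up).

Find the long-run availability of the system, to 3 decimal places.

0.960

A(A) = MTBF/(MTBF+MTTR) = 3448/(3448+73.3) = 0.979184
A(B) = MTBF/(MTBF+MTTR) = 5132/(5132+77.1) = 0.985199
A(C) = MTBF/(MTBF+MTTR) = 21428/(21428+103.0) = 0.995216
Series availability: 0.979184 × 0.985199 × 0.995216 = 0.960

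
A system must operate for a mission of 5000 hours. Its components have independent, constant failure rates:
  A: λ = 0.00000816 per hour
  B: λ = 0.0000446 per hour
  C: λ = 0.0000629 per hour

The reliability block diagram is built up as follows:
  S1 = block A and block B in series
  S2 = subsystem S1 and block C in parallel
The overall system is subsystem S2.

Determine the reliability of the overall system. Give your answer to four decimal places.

0.9374

R(A) = exp(−0.00000816 × 5000) = 0.960021
R(B) = exp(−0.0000446 × 5000) = 0.800115
R(C) = exp(−0.0000629 × 5000) = 0.730154
Series (A and B): 0.960021 × 0.800115 = 0.768127
Parallel ([0.768127] and C): 1 − (1 − 0.768127)(1 − 0.730154) = 0.9374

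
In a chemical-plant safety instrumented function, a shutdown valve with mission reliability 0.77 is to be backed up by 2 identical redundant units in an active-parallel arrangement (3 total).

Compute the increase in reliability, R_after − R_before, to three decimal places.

R_before = 0.77
R_after = 1 − (1 − 0.77)^3 = 0.988
ΔR = 0.988 − 0.77 = 0.218

0.218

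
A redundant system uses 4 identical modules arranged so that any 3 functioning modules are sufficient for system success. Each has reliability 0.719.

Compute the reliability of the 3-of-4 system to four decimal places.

R = Σ_{i=3}^{4} C(4,i) p^i (1−p)^{4−i} with p = 0.719
C(4,3)·0.719^3·0.281^1 = 0.417785
C(4,4)·0.719^4·0.281^0 = 0.267249
Sum = 0.6850

0.6850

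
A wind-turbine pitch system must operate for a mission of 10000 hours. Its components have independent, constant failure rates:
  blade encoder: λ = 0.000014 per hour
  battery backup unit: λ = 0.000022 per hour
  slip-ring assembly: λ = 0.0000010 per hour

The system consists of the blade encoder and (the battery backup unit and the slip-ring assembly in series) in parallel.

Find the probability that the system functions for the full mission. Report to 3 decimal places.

0.973

R(blade encoder) = exp(−0.000014 × 10000) = 0.86936
R(battery backup unit) = exp(−0.000022 × 10000) = 0.80252
R(slip-ring assembly) = exp(−0.0000010 × 10000) = 0.99005
Series (battery backup unit and slip-ring assembly): 0.80252 × 0.99005 = 0.79453
Parallel (blade encoder and [0.79453]): 1 − (1 − 0.86936)(1 − 0.79453) = 0.973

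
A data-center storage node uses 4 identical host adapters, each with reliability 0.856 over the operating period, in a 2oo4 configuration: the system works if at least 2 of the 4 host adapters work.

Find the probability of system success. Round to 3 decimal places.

0.989

R = Σ_{i=2}^{4} C(4,i) p^i (1−p)^{4−i} with p = 0.856
C(4,2)·0.856^2·0.144^2 = 0.09116
C(4,3)·0.856^3·0.144^1 = 0.36128
C(4,4)·0.856^4·0.144^0 = 0.53690
Sum = 0.989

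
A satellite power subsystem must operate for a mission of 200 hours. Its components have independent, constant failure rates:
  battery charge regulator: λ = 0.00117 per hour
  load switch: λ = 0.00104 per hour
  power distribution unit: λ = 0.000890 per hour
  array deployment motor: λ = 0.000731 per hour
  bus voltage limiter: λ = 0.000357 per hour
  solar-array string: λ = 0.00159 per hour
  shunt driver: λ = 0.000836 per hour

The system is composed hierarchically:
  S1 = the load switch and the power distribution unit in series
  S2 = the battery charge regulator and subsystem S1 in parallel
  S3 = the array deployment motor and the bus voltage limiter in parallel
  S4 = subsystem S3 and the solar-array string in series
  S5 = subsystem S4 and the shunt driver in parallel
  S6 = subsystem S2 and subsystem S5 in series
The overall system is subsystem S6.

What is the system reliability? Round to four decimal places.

0.8931

R(battery charge regulator) = exp(−0.00117 × 200) = 0.791362
R(load switch) = exp(−0.00104 × 200) = 0.812207
R(power distribution unit) = exp(−0.000890 × 200) = 0.836942
R(array deployment motor) = exp(−0.000731 × 200) = 0.863985
R(bus voltage limiter) = exp(−0.000357 × 200) = 0.931089
R(solar-array string) = exp(−0.00159 × 200) = 0.727603
R(shunt driver) = exp(−0.000836 × 200) = 0.846030
Series (load switch and power distribution unit): 0.812207 × 0.836942 = 0.679770
Parallel (battery charge regulator and [0.679770]): 1 − (1 − 0.791362)(1 − 0.679770) = 0.933188
Parallel (array deployment motor and bus voltage limiter): 1 − (1 − 0.863985)(1 − 0.931089) = 0.990627
Series ([0.990627] and solar-array string): 0.990627 × 0.727603 = 0.720783
Parallel ([0.720783] and shunt driver): 1 − (1 − 0.720783)(1 − 0.846030) = 0.957009
Series ([0.933188] and [0.957009]): 0.933188 × 0.957009 = 0.8931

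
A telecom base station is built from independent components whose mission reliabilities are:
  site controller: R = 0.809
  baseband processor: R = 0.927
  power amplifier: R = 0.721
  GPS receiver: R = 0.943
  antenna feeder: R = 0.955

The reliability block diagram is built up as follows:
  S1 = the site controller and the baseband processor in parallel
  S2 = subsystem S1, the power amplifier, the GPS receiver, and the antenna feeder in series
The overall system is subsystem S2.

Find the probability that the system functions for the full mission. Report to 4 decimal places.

0.6403

Parallel (site controller and baseband processor): 1 − (1 − 0.809000)(1 − 0.927000) = 0.986057
Series ([0.986057], power amplifier, GPS receiver, and antenna feeder): 0.986057 × 0.721000 × 0.943000 × 0.955000 = 0.6403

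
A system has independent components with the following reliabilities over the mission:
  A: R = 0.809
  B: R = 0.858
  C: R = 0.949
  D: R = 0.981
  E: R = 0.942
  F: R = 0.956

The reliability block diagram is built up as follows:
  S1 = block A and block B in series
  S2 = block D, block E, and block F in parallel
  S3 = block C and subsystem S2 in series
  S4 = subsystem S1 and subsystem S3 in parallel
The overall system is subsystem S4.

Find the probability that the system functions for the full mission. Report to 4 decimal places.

Series (A and B): 0.809000 × 0.858000 = 0.694122
Parallel (D, E, and F): 1 − (1 − 0.981000)(1 − 0.942000)(1 − 0.956000) = 0.999952
Series (C and [0.999952]): 0.949000 × 0.999952 = 0.948954
Parallel ([0.694122] and [0.948954]): 1 − (1 − 0.694122)(1 − 0.948954) = 0.9844

0.9844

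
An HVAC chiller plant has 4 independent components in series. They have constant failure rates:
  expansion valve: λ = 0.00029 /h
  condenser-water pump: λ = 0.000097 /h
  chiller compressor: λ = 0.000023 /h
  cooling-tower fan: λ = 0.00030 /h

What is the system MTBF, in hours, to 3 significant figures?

1410

Series of exponential components: λ_sys = Σ λ_i
λ_sys = 0.00029 + 0.000097 + 0.000023 + 0.00030 = 7.1000e-04 /h
MTBF = 1 / λ_sys = 1410 h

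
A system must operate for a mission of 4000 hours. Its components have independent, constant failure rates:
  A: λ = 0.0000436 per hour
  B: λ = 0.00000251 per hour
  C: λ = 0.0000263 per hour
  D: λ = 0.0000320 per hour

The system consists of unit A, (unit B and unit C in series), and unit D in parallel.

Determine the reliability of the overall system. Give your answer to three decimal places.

0.998

R(A) = exp(−0.0000436 × 4000) = 0.83996
R(B) = exp(−0.00000251 × 4000) = 0.99001
R(C) = exp(−0.0000263 × 4000) = 0.90014
R(D) = exp(−0.0000320 × 4000) = 0.87985
Series (B and C): 0.99001 × 0.90014 = 0.89115
Parallel (A, [0.89115], and D): 1 − (1 − 0.83996)(1 − 0.89115)(1 − 0.87985) = 0.998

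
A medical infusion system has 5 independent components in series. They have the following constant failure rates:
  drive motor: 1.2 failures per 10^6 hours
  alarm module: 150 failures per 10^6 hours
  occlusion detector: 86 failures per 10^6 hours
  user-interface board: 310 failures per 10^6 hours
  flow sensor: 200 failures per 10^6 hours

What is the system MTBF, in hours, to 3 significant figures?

1340

Series of exponential components: λ_sys = Σ λ_i
λ_sys = 0.0000012 + 0.00015 + 0.000086 + 0.00031 + 0.00020 = 7.4720e-04 /h
MTBF = 1 / λ_sys = 1340 h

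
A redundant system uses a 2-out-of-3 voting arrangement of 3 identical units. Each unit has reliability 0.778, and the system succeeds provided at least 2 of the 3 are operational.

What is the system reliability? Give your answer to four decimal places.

R = Σ_{i=2}^{3} C(3,i) p^i (1−p)^{3−i} with p = 0.778
C(3,2)·0.778^2·0.222^1 = 0.403119
C(3,3)·0.778^3·0.222^0 = 0.470911
Sum = 0.8740

0.8740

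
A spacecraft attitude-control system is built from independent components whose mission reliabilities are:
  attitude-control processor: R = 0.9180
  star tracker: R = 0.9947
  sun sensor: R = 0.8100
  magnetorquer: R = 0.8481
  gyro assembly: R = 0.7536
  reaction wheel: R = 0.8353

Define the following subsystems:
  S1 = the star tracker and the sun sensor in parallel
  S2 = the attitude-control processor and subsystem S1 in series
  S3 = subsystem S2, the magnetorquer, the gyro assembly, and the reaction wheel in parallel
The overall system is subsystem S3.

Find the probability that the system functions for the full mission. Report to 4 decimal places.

0.9995

Parallel (star tracker and sun sensor): 1 − (1 − 0.994700)(1 − 0.810000) = 0.998993
Series (attitude-control processor and [0.998993]): 0.918000 × 0.998993 = 0.917076
Parallel ([0.917076], magnetorquer, gyro assembly, and reaction wheel): 1 − (1 − 0.917076)(1 − 0.848100)(1 − 0.753600)(1 − 0.835300) = 0.9995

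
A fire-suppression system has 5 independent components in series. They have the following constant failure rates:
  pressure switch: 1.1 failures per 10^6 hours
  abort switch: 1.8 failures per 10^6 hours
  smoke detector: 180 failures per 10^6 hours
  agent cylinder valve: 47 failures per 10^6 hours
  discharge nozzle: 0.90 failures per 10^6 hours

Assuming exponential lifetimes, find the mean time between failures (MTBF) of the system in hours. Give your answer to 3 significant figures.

Series of exponential components: λ_sys = Σ λ_i
λ_sys = 0.0000011 + 0.0000018 + 0.00018 + 0.000047 + 0.00000090 = 2.3080e-04 /h
MTBF = 1 / λ_sys = 4330 h

4330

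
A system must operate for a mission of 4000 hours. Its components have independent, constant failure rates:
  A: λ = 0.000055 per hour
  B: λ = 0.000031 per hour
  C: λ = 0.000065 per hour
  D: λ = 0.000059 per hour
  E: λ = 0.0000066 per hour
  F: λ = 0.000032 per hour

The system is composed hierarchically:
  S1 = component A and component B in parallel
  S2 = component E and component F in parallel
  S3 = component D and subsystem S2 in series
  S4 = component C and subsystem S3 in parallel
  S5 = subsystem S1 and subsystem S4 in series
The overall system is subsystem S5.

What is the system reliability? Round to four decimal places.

0.9294

R(A) = exp(−0.000055 × 4000) = 0.802519
R(B) = exp(−0.000031 × 4000) = 0.883380
R(C) = exp(−0.000065 × 4000) = 0.771052
R(D) = exp(−0.000059 × 4000) = 0.789781
R(E) = exp(−0.0000066 × 4000) = 0.973945
R(F) = exp(−0.000032 × 4000) = 0.879853
Parallel (A and B): 1 − (1 − 0.802519)(1 − 0.883380) = 0.976970
Parallel (E and F): 1 − (1 − 0.973945)(1 − 0.879853) = 0.996870
Series (D and [0.996870]): 0.789781 × 0.996870 = 0.787309
Parallel (C and [0.787309]): 1 − (1 − 0.771052)(1 − 0.787309) = 0.951305
Series ([0.976970] and [0.951305]): 0.976970 × 0.951305 = 0.9294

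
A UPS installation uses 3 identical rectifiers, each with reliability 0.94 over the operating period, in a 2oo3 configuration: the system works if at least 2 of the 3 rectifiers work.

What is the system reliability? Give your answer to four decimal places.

R = Σ_{i=2}^{3} C(3,i) p^i (1−p)^{3−i} with p = 0.94
C(3,2)·0.94^2·0.06^1 = 0.159048
C(3,3)·0.94^3·0.06^0 = 0.830584
Sum = 0.9896

0.9896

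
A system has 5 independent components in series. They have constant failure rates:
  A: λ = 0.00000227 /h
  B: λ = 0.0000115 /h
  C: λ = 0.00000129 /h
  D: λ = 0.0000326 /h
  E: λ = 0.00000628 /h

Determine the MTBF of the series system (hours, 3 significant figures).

18500

Series of exponential components: λ_sys = Σ λ_i
λ_sys = 0.00000227 + 0.0000115 + 0.00000129 + 0.0000326 + 0.00000628 = 5.3940e-05 /h
MTBF = 1 / λ_sys = 18500 h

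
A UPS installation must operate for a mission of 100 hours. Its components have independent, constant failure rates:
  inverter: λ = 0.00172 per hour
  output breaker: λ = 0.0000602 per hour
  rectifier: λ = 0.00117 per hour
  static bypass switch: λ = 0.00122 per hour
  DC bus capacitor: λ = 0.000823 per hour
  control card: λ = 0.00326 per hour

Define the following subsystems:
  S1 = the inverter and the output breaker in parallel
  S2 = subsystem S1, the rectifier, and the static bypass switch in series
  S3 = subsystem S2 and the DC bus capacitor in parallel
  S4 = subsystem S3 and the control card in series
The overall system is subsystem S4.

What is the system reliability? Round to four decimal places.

R(inverter) = exp(−0.00172 × 100) = 0.841979
R(output breaker) = exp(−0.0000602 × 100) = 0.993998
R(rectifier) = exp(−0.00117 × 100) = 0.889585
R(static bypass switch) = exp(−0.00122 × 100) = 0.885148
R(DC bus capacitor) = exp(−0.000823 × 100) = 0.920996
R(control card) = exp(−0.00326 × 100) = 0.721805
Parallel (inverter and output breaker): 1 − (1 − 0.841979)(1 − 0.993998) = 0.999052
Series ([0.999052], rectifier, and static bypass switch): 0.999052 × 0.889585 × 0.885148 = 0.786668
Parallel ([0.786668] and DC bus capacitor): 1 − (1 − 0.786668)(1 − 0.920996) = 0.983146
Series ([0.983146] and control card): 0.983146 × 0.721805 = 0.7096

0.7096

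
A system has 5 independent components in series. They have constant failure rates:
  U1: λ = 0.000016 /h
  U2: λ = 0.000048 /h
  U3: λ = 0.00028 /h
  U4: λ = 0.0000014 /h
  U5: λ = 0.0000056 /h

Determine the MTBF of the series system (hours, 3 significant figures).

Series of exponential components: λ_sys = Σ λ_i
λ_sys = 0.000016 + 0.000048 + 0.00028 + 0.0000014 + 0.0000056 = 3.5100e-04 /h
MTBF = 1 / λ_sys = 2850 h

2850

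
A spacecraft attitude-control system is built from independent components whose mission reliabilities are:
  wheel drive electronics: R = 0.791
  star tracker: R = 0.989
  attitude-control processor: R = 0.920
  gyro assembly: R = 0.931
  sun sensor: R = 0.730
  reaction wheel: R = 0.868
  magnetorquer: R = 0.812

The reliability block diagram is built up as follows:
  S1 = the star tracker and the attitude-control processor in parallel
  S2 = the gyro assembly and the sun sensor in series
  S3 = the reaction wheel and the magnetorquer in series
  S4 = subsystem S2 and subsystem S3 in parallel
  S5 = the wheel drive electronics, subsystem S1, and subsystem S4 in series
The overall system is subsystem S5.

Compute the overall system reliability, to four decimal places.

0.7156

Parallel (star tracker and attitude-control processor): 1 − (1 − 0.989000)(1 − 0.920000) = 0.999120
Series (gyro assembly and sun sensor): 0.931000 × 0.730000 = 0.679630
Series (reaction wheel and magnetorquer): 0.868000 × 0.812000 = 0.704816
Parallel ([0.679630] and [0.704816]): 1 − (1 − 0.679630)(1 − 0.704816) = 0.905432
Series (wheel drive electronics, [0.999120], and [0.905432]): 0.791000 × 0.999120 × 0.905432 = 0.7156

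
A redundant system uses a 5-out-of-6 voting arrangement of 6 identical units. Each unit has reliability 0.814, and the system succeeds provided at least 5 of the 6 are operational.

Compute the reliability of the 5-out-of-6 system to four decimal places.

0.6897

R = Σ_{i=5}^{6} C(6,i) p^i (1−p)^{6−i} with p = 0.814
C(6,5)·0.814^5·0.186^1 = 0.398829
C(6,6)·0.814^6·0.186^0 = 0.290902
Sum = 0.6897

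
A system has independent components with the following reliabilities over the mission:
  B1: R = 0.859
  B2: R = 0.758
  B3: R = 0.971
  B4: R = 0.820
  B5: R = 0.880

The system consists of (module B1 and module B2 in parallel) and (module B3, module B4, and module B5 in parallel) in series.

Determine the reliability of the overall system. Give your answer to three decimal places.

0.965

Parallel (B1 and B2): 1 − (1 − 0.85900)(1 − 0.75800) = 0.96588
Parallel (B3, B4, and B5): 1 − (1 − 0.97100)(1 − 0.82000)(1 − 0.88000) = 0.99937
Series ([0.96588] and [0.99937]): 0.96588 × 0.99937 = 0.965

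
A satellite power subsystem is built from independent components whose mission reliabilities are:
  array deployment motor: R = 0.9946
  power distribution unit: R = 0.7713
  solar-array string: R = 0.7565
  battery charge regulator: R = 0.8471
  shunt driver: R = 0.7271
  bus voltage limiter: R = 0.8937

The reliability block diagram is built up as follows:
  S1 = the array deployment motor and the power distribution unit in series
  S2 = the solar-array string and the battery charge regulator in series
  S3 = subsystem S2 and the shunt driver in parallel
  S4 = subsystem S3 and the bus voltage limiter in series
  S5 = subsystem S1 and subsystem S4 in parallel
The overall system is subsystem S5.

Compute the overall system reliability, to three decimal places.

0.955

Series (array deployment motor and power distribution unit): 0.99460 × 0.77130 = 0.76713
Series (solar-array string and battery charge regulator): 0.75650 × 0.84710 = 0.64083
Parallel ([0.64083] and shunt driver): 1 − (1 − 0.64083)(1 − 0.72710) = 0.90198
Series ([0.90198] and bus voltage limiter): 0.90198 × 0.89370 = 0.80610
Parallel ([0.76713] and [0.80610]): 1 − (1 − 0.76713)(1 − 0.80610) = 0.955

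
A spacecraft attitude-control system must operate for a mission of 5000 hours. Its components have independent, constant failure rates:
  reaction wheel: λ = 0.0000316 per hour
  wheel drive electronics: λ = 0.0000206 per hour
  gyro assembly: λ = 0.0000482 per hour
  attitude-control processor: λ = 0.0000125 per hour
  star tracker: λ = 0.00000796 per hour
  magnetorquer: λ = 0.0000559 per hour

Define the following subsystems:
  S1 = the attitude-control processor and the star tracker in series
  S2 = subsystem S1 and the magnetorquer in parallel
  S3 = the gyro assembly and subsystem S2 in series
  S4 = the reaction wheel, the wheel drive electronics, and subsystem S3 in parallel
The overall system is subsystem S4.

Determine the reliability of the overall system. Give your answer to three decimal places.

R(reaction wheel) = exp(−0.0000316 × 5000) = 0.85385
R(wheel drive electronics) = exp(−0.0000206 × 5000) = 0.90213
R(gyro assembly) = exp(−0.0000482 × 5000) = 0.78584
R(attitude-control processor) = exp(−0.0000125 × 5000) = 0.93941
R(star tracker) = exp(−0.00000796 × 5000) = 0.96098
R(magnetorquer) = exp(−0.0000559 × 5000) = 0.75616
Series (attitude-control processor and star tracker): 0.93941 × 0.96098 = 0.90275
Parallel ([0.90275] and magnetorquer): 1 − (1 − 0.90275)(1 − 0.75616) = 0.97629
Series (gyro assembly and [0.97629]): 0.78584 × 0.97629 = 0.76721
Parallel (reaction wheel, wheel drive electronics, and [0.76721]): 1 − (1 − 0.85385)(1 − 0.90213)(1 − 0.76721) = 0.997

0.997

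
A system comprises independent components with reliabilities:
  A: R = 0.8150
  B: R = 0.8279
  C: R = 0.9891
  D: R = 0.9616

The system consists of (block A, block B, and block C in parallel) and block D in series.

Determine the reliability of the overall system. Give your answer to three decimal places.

0.961

Parallel (A, B, and C): 1 − (1 − 0.81500)(1 − 0.82790)(1 − 0.98910) = 0.99965
Series ([0.99965] and D): 0.99965 × 0.96160 = 0.961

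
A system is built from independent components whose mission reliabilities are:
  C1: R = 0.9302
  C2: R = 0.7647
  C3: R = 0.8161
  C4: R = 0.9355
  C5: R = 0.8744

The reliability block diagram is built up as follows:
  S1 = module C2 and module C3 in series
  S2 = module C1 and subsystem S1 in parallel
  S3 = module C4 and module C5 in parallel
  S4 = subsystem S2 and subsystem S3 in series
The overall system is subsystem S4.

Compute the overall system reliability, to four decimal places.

0.9659

Series (C2 and C3): 0.764700 × 0.816100 = 0.624072
Parallel (C1 and [0.624072]): 1 − (1 − 0.930200)(1 − 0.624072) = 0.973760
Parallel (C4 and C5): 1 − (1 − 0.935500)(1 − 0.874400) = 0.991899
Series ([0.973760] and [0.991899]): 0.973760 × 0.991899 = 0.9659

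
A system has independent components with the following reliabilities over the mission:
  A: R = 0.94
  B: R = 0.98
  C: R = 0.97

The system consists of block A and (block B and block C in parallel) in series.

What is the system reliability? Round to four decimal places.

0.9394

Parallel (B and C): 1 − (1 − 0.980000)(1 − 0.970000) = 0.999400
Series (A and [0.999400]): 0.940000 × 0.999400 = 0.9394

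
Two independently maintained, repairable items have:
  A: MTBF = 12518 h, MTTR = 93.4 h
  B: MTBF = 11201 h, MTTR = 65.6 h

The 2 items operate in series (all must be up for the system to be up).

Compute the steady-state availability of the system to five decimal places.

0.98681

A(A) = MTBF/(MTBF+MTTR) = 12518/(12518+93.4) = 0.992594
A(B) = MTBF/(MTBF+MTTR) = 11201/(11201+65.6) = 0.994177
Series availability: 0.992594 × 0.994177 = 0.98681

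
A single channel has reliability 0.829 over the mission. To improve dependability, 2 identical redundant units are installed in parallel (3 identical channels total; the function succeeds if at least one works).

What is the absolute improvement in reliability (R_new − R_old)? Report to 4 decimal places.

R_before = 0.829
R_after = 1 − (1 − 0.829)^3 = 0.9950
ΔR = 0.9950 − 0.829 = 0.1660

0.1660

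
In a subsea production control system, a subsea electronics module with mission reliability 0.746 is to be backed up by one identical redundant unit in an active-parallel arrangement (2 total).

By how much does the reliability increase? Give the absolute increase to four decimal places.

0.1895

R_before = 0.746
R_after = 1 − (1 − 0.746)^2 = 0.9355
ΔR = 0.9355 − 0.746 = 0.1895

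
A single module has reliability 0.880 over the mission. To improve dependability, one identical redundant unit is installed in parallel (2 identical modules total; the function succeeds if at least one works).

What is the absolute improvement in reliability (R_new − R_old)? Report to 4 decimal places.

R_before = 0.880
R_after = 1 − (1 − 0.880)^2 = 0.9856
ΔR = 0.9856 − 0.880 = 0.1056

0.1056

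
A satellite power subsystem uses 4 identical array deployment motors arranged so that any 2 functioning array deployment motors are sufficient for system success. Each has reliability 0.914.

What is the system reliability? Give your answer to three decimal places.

0.998

R = Σ_{i=2}^{4} C(4,i) p^i (1−p)^{4−i} with p = 0.914
C(4,2)·0.914^2·0.086^2 = 0.03707
C(4,3)·0.914^3·0.086^1 = 0.26266
C(4,4)·0.914^4·0.086^0 = 0.69789
Sum = 0.998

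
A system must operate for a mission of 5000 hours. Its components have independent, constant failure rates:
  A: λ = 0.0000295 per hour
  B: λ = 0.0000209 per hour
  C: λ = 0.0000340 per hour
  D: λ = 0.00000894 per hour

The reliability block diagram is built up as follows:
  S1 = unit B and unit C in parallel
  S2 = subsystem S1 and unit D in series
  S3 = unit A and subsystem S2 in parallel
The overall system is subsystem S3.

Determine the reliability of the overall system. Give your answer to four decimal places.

R(A) = exp(−0.0000295 × 5000) = 0.862862
R(B) = exp(−0.0000209 × 5000) = 0.900775
R(C) = exp(−0.0000340 × 5000) = 0.843665
R(D) = exp(−0.00000894 × 5000) = 0.956284
Parallel (B and C): 1 − (1 − 0.900775)(1 − 0.843665) = 0.984488
Series ([0.984488] and D): 0.984488 × 0.956284 = 0.941450
Parallel (A and [0.941450]): 1 − (1 − 0.862862)(1 − 0.941450) = 0.9920

0.9920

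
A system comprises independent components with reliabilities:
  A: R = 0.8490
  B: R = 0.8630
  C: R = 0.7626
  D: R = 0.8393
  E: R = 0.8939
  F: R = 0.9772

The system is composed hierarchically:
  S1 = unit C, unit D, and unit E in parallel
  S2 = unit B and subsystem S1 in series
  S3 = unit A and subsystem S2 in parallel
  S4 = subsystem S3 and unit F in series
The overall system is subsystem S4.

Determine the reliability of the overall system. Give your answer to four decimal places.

0.9565

Parallel (C, D, and E): 1 − (1 − 0.762600)(1 − 0.839300)(1 − 0.893900) = 0.995952
Series (B and [0.995952]): 0.863000 × 0.995952 = 0.859507
Parallel (A and [0.859507]): 1 − (1 − 0.849000)(1 − 0.859507) = 0.978786
Series ([0.978786] and F): 0.978786 × 0.977200 = 0.9565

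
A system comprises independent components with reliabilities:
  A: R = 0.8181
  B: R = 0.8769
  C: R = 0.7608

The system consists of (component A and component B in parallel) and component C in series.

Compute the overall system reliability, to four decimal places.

0.7438

Parallel (A and B): 1 − (1 − 0.818100)(1 − 0.876900) = 0.977608
Series ([0.977608] and C): 0.977608 × 0.760800 = 0.7438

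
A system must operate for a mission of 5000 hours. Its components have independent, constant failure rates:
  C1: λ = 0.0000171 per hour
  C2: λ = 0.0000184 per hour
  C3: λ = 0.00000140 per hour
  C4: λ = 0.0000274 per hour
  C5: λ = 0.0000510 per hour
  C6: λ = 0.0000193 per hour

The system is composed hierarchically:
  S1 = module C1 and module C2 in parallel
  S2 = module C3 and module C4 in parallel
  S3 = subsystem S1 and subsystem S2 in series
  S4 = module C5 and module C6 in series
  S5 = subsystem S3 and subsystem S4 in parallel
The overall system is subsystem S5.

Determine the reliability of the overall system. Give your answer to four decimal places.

0.9976

R(C1) = exp(−0.0000171 × 5000) = 0.918053
R(C2) = exp(−0.0000184 × 5000) = 0.912105
R(C3) = exp(−0.00000140 × 5000) = 0.993024
R(C4) = exp(−0.0000274 × 5000) = 0.871970
R(C5) = exp(−0.0000510 × 5000) = 0.774916
R(C6) = exp(−0.0000193 × 5000) = 0.908010
Parallel (C1 and C2): 1 − (1 − 0.918053)(1 − 0.912105) = 0.992797
Parallel (C3 and C4): 1 − (1 − 0.993024)(1 − 0.871970) = 0.999107
Series ([0.992797] and [0.999107]): 0.992797 × 0.999107 = 0.991910
Series (C5 and C6): 0.774916 × 0.908010 = 0.703631
Parallel ([0.991910] and [0.703631]): 1 − (1 − 0.991910)(1 − 0.703631) = 0.9976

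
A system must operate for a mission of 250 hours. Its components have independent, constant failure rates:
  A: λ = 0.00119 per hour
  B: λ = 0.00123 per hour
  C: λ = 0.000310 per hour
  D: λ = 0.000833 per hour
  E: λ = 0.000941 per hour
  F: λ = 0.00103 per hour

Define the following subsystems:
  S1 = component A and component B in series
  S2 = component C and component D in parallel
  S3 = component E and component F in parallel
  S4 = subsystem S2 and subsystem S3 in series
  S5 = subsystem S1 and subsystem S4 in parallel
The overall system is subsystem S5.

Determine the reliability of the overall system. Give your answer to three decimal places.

0.972

R(A) = exp(−0.00119 × 250) = 0.74267
R(B) = exp(−0.00123 × 250) = 0.73528
R(C) = exp(−0.000310 × 250) = 0.92543
R(D) = exp(−0.000833 × 250) = 0.81200
R(E) = exp(−0.000941 × 250) = 0.79037
R(F) = exp(−0.00103 × 250) = 0.77298
Series (A and B): 0.74267 × 0.73528 = 0.54607
Parallel (C and D): 1 − (1 − 0.92543)(1 − 0.81200) = 0.98598
Parallel (E and F): 1 − (1 − 0.79037)(1 − 0.77298) = 0.95241
Series ([0.98598] and [0.95241]): 0.98598 × 0.95241 = 0.93906
Parallel ([0.54607] and [0.93906]): 1 − (1 − 0.54607)(1 − 0.93906) = 0.972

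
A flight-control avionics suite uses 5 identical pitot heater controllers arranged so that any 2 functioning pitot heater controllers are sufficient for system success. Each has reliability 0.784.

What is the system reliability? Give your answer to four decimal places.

R = Σ_{i=2}^{5} C(5,i) p^i (1−p)^{5−i} with p = 0.784
C(5,2)·0.784^2·0.216^3 = 0.061943
C(5,3)·0.784^3·0.216^2 = 0.224831
C(5,4)·0.784^4·0.216^1 = 0.408026
C(5,5)·0.784^5·0.216^0 = 0.296197
Sum = 0.9910

0.9910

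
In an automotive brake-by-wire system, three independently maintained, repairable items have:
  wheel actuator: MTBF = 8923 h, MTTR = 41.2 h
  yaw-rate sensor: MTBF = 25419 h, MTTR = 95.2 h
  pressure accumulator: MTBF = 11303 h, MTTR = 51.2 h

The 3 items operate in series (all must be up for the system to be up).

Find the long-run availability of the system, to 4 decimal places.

A(wheel actuator) = MTBF/(MTBF+MTTR) = 8923/(8923+41.2) = 0.995404
A(yaw-rate sensor) = MTBF/(MTBF+MTTR) = 25419/(25419+95.2) = 0.996269
A(pressure accumulator) = MTBF/(MTBF+MTTR) = 11303/(11303+51.2) = 0.995491
Series availability: 0.995404 × 0.996269 × 0.995491 = 0.9872

0.9872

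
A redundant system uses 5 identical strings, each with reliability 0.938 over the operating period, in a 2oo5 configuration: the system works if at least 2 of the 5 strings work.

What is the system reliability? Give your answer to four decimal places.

R = Σ_{i=2}^{5} C(5,i) p^i (1−p)^{5−i} with p = 0.938
C(5,2)·0.938^2·0.062^3 = 0.002097
C(5,3)·0.938^3·0.062^2 = 0.031724
C(5,4)·0.938^4·0.062^1 = 0.239979
C(5,5)·0.938^5·0.062^0 = 0.726130
Sum = 0.9999

0.9999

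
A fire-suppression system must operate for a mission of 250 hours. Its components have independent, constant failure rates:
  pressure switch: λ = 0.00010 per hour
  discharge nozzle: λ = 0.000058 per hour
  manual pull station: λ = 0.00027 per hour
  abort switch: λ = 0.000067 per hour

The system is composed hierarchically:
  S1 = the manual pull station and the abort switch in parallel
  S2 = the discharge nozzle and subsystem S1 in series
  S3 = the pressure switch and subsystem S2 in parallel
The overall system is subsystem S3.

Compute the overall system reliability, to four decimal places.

0.9996

R(pressure switch) = exp(−0.00010 × 250) = 0.975310
R(discharge nozzle) = exp(−0.000058 × 250) = 0.985605
R(manual pull station) = exp(−0.00027 × 250) = 0.934728
R(abort switch) = exp(−0.000067 × 250) = 0.983390
Parallel (manual pull station and abort switch): 1 − (1 − 0.934728)(1 − 0.983390) = 0.998916
Series (discharge nozzle and [0.998916]): 0.985605 × 0.998916 = 0.984537
Parallel (pressure switch and [0.984537]): 1 − (1 − 0.975310)(1 − 0.984537) = 0.9996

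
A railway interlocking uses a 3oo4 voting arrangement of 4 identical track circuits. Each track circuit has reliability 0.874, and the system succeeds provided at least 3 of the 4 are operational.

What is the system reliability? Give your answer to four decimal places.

R = Σ_{i=3}^{4} C(4,i) p^i (1−p)^{4−i} with p = 0.874
C(4,3)·0.874^3·0.126^1 = 0.336484
C(4,4)·0.874^4·0.126^0 = 0.583507
Sum = 0.9200

0.9200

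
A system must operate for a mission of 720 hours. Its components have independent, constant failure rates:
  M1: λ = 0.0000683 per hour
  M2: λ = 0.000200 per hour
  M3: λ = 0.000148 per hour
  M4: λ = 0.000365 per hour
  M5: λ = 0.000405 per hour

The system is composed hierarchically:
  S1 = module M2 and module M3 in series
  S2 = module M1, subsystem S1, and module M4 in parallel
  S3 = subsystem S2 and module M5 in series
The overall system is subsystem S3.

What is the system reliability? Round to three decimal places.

0.745

R(M1) = exp(−0.0000683 × 720) = 0.95201
R(M2) = exp(−0.000200 × 720) = 0.86589
R(M3) = exp(−0.000148 × 720) = 0.89892
R(M4) = exp(−0.000365 × 720) = 0.76890
R(M5) = exp(−0.000405 × 720) = 0.74707
Series (M2 and M3): 0.86589 × 0.89892 = 0.77837
Parallel (M1, [0.77837], and M4): 1 − (1 − 0.95201)(1 − 0.77837)(1 − 0.76890) = 0.99754
Series ([0.99754] and M5): 0.99754 × 0.74707 = 0.745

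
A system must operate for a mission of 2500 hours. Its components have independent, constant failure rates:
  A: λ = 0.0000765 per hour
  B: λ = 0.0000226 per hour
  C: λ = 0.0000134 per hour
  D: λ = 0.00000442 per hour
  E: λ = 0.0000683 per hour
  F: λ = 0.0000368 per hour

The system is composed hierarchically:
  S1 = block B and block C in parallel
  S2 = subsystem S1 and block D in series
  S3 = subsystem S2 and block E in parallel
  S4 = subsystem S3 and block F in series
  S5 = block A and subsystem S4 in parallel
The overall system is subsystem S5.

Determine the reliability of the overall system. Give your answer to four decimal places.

0.9844

R(A) = exp(−0.0000765 × 2500) = 0.825926
R(B) = exp(−0.0000226 × 2500) = 0.945066
R(C) = exp(−0.0000134 × 2500) = 0.967055
R(D) = exp(−0.00000442 × 2500) = 0.989011
R(E) = exp(−0.0000683 × 2500) = 0.843032
R(F) = exp(−0.0000368 × 2500) = 0.912105
Parallel (B and C): 1 − (1 − 0.945066)(1 − 0.967055) = 0.998190
Series ([0.998190] and D): 0.998190 × 0.989011 = 0.987221
Parallel ([0.987221] and E): 1 − (1 − 0.987221)(1 − 0.843032) = 0.997994
Series ([0.997994] and F): 0.997994 × 0.912105 = 0.910275
Parallel (A and [0.910275]): 1 − (1 − 0.825926)(1 − 0.910275) = 0.9844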